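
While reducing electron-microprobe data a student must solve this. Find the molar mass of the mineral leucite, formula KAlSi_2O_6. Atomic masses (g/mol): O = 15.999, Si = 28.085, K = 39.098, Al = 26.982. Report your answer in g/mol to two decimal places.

M = 1×39.098 + 1×26.982 + 2×28.085 + 6×15.999

218.24 g/mol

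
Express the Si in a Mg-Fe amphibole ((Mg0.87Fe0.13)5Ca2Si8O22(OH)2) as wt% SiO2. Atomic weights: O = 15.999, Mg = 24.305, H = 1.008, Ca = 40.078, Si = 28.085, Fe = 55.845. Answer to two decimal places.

M((Mg0.87Fe0.13)5Ca2Si8O22(OH)2) = 832.854 g/mol; M(SiO2) = 60.083 g/mol.
Moles SiO2 per formula unit = 8 Si ÷ 1 = 8.0000.
SiO2 fraction = (8.0000 × 60.083) / 832.854 = 480.664/832.854 = 0.5771.

57.71 wt%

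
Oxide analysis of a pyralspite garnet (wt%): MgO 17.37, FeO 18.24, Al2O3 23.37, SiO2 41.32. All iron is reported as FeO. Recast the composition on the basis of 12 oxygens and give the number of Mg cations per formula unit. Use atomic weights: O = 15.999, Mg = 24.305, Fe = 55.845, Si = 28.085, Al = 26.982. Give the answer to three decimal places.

1.882 Mg apfu

MgO: 17.37/40.304 = 0.43097 mol → 0.43097 mol Mg, 0.43097 mol O.
FeO: 18.24/71.844 = 0.25388 mol → 0.25388 mol Fe, 0.25388 mol O.
Al2O3: 23.37/101.961 = 0.22921 mol → 0.45842 mol Al, 0.68763 mol O.
SiO2: 41.32/60.083 = 0.68772 mol → 0.68772 mol Si, 1.37544 mol O.
Total oxygen = 2.74792 mol. Normalization factor = 12/2.74792 = 4.36694.
Mg per 12 O = 0.43097 × 4.36694 = 1.882.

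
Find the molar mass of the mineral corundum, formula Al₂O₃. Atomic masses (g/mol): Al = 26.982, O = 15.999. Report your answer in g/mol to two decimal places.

101.96 g/mol

Al: 2 × 26.982 = 53.9640
O: 3 × 15.999 = 47.9970
Summing the contributions gives the formula mass.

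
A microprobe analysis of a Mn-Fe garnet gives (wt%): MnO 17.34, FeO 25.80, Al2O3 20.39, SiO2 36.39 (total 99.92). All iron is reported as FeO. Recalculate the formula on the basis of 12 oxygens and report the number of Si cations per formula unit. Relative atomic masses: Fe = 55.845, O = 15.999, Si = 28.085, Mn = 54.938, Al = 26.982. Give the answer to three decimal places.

3.010 Si apfu

MnO: 17.34/70.937 = 0.24444 mol → 0.24444 mol Mn, 0.24444 mol O.
FeO: 25.80/71.844 = 0.35911 mol → 0.35911 mol Fe, 0.35911 mol O.
Al2O3: 20.39/101.961 = 0.19998 mol → 0.39996 mol Al, 0.59994 mol O.
SiO2: 36.39/60.083 = 0.60566 mol → 0.60566 mol Si, 1.21132 mol O.
Total oxygen = 2.41481 mol. Normalization factor = 12/2.41481 = 4.96934.
Si per 12 O = 0.60566 × 4.96934 = 3.010.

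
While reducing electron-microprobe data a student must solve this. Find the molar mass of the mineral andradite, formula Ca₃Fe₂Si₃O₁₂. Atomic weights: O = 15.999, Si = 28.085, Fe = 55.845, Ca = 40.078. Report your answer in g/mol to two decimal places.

Ca: 3 × 40.078 = 120.2340
Fe: 2 × 55.845 = 111.6900
Si: 3 × 28.085 = 84.2550
O: 12 × 15.999 = 191.9880
Summing the contributions gives the formula mass.

508.17 g/mol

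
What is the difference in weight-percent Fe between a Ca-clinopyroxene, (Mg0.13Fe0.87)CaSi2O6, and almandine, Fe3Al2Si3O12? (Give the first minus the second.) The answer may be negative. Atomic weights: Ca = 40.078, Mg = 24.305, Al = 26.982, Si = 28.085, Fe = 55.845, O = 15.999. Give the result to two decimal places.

First mineral: 48.585 g Fe in 243.987 g formula = 19.91 wt% Fe.
Second mineral: 167.535 g Fe in 497.742 g formula = 33.66 wt% Fe.
19.91% − 33.66% gives a difference of -13.75 percentage points.

-13.75 percentage points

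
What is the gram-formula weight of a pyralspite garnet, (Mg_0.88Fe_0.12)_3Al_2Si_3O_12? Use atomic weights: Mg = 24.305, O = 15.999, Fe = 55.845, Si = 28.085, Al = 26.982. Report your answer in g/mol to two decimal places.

M = 2.64*24.305 + 0.36*55.845 + 2*26.982 + 3*28.085 + 12*15.999

414.48 g/mol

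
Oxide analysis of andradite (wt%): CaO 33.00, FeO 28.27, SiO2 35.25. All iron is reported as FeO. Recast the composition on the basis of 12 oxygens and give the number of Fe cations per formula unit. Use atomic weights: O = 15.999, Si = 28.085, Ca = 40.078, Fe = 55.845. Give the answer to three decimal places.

2.191 Fe apfu

33.00 wt% CaO ÷ 56.077 g/mol = 0.58848 mol, giving 0.58848 Ca and 0.58848 O.
28.27 wt% FeO ÷ 71.844 g/mol = 0.39349 mol, giving 0.39349 Fe and 0.39349 O.
35.25 wt% SiO2 ÷ 60.083 g/mol = 0.58669 mol, giving 0.58669 Si and 1.17338 O.
Oxygen sums to 2.15535; scaling by 12/2.15535 = 5.56754 puts the formula on 12 O.
Fe: 0.39349 × 5.56754 = 2.191 atoms per formula unit.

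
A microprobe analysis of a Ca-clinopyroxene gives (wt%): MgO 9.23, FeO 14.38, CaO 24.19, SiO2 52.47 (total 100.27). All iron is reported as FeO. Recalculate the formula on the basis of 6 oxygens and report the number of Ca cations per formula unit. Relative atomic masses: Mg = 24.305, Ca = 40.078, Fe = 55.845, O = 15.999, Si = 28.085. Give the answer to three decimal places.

0.993 Ca apfu

MgO: 9.23/40.304 = 0.22901 mol → 0.22901 mol Mg, 0.22901 mol O.
FeO: 14.38/71.844 = 0.20016 mol → 0.20016 mol Fe, 0.20016 mol O.
CaO: 24.19/56.077 = 0.43137 mol → 0.43137 mol Ca, 0.43137 mol O.
SiO2: 52.47/60.083 = 0.87329 mol → 0.87329 mol Si, 1.74658 mol O.
Total oxygen = 2.60712 mol. Normalization factor = 6/2.60712 = 2.30139.
Ca per 6 O = 0.43137 × 2.30139 = 0.993.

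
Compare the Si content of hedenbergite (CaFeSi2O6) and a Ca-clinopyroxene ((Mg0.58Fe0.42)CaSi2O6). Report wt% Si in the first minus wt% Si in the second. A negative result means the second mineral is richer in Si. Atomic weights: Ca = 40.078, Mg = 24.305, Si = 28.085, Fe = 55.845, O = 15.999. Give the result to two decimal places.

M(CaFeSi2O6) = 248.087 g/mol, so wt% Si = 56.170/248.087 × 100 = 22.64%.
M((Mg0.58Fe0.42)CaSi2O6) = 229.794 g/mol, so wt% Si = 56.170/229.794 × 100 = 24.44%.
22.64 − 24.44 = -1.80 pp.

-1.80 percentage points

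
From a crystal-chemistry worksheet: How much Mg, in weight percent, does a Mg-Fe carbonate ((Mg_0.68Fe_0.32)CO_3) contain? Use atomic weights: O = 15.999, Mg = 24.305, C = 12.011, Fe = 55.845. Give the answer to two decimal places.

M((Mg_0.68Fe_0.32)CO_3) = 94.406 g/mol.
Mg contributes 0.68 × 24.305 = 16.527 g per mole.
16.527/94.406 = 0.1751 → 17.51%.

17.51 weight percent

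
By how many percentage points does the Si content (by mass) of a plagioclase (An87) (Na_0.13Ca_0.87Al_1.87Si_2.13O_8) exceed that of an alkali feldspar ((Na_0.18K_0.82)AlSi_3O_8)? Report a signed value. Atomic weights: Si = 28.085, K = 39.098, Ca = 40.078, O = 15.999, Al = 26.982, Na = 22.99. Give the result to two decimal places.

-8.93 percentage points

First mineral: 59.821 g Si in 276.126 g formula = 21.66 wt% Si.
Second mineral: 84.255 g Si in 275.428 g formula = 30.59 wt% Si.
21.66% − 30.59% gives a difference of -8.93 percentage points.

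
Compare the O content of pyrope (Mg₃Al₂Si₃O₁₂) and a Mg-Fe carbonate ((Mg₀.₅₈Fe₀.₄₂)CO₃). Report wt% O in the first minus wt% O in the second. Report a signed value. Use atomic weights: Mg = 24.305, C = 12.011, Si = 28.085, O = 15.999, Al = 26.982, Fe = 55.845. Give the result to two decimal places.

-1.57 percentage points

O in Mg₃Al₂Si₃O₁₂: molar mass 403.122 g/mol; 12×15.999 = 191.988 g → 47.63 wt%.
O in (Mg₀.₅₈Fe₀.₄₂)CO₃: molar mass 97.560 g/mol; 3×15.999 = 47.997 g → 49.20 wt%.
Difference = 47.63 − 49.20 = -1.57 percentage points.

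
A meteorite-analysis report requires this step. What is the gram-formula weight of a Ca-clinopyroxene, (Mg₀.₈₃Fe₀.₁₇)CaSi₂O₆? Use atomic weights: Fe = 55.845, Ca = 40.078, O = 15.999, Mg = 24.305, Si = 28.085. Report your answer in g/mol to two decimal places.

221.91 g/mol

M = 0.83×24.305 + 0.17×55.845 + 1×40.078 + 2×28.085 + 6×15.999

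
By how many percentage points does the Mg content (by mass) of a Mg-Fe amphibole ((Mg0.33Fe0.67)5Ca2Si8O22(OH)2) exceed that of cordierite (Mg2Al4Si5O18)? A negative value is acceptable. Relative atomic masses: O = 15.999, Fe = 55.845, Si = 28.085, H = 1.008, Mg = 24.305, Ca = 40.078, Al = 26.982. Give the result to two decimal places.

-3.94 percentage points

First mineral: 40.103 g Mg in 918.012 g formula = 4.37 wt% Mg.
Second mineral: 48.610 g Mg in 584.945 g formula = 8.31 wt% Mg.
4.37% − 8.31% gives a difference of -3.94 percentage points.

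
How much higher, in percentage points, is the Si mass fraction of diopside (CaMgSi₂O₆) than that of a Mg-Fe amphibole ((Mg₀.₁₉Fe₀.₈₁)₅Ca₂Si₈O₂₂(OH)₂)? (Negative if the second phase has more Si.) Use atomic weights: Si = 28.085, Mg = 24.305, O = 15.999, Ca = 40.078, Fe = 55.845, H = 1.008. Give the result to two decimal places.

M(CaMgSi₂O₆) = 216.547 g/mol, so wt% Si = 56.170/216.547 × 100 = 25.94%.
M((Mg₀.₁₉Fe₀.₈₁)₅Ca₂Si₈O₂₂(OH)₂) = 940.090 g/mol, so wt% Si = 224.680/940.090 × 100 = 23.90%.
25.94 − 23.90 = 2.04 pp.

2.04 percentage points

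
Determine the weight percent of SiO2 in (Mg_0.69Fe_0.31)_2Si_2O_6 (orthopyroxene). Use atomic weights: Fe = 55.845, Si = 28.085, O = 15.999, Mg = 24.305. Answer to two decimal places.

Molar mass of (Mg_0.69Fe_0.31)_2Si_2O_6 = 1.38×24.305 + 0.62×55.845 + 2×28.085 + 6×15.999 = 220.329 g/mol.
Each formula unit contains 2 Si, equivalent to 2/1 = 2.0000 mol SiO2.
M(SiO2) = 1×28.085 + 2×15.999 = 60.083 g/mol.
Mass of SiO2 per formula unit = 2.0000 × 60.083 = 120.166 g.
SiO2 wt% = 120.166 / 220.329 × 100 = 54.54%.

54.54 wt%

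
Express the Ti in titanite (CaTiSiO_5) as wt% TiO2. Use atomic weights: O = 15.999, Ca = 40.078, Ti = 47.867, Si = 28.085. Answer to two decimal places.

40.74 wt%

Formula mass = 196.025 g/mol.
1 Ti → 1.0000 mol TiO2 per formula unit; M(TiO2) = 79.865, so TiO2 mass = 79.865 g.
79.865/196.025 × 100 = 40.74 wt%.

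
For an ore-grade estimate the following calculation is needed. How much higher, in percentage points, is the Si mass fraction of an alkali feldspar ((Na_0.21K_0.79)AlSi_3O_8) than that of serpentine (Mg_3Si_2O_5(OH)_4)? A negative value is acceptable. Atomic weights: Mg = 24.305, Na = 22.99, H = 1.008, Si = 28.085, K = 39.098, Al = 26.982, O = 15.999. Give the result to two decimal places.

10.37 percentage points

Si in (Na_0.21K_0.79)AlSi_3O_8: molar mass 274.944 g/mol; 3×28.085 = 84.255 g → 30.64 wt%.
Si in Mg_3Si_2O_5(OH)_4: molar mass 277.108 g/mol; 2×28.085 = 56.170 g → 20.27 wt%.
Difference = 30.64 − 20.27 = 10.37 percentage points.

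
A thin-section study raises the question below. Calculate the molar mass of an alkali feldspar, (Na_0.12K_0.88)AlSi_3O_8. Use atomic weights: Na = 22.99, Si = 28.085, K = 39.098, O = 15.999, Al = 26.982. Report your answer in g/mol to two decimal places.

M = 0.12×22.99 + 0.88×39.098 + 1×26.982 + 3×28.085 + 8×15.999

276.39 g/mol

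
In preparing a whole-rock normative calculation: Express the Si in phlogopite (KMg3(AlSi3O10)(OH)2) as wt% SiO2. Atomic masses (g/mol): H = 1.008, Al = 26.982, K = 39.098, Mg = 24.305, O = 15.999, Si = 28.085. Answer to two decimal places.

Formula mass = 417.254 g/mol.
3 Si → 3.0000 mol SiO2 per formula unit; M(SiO2) = 60.083, so SiO2 mass = 180.249 g.
180.249/417.254 × 100 = 43.20 wt%.

43.20 wt%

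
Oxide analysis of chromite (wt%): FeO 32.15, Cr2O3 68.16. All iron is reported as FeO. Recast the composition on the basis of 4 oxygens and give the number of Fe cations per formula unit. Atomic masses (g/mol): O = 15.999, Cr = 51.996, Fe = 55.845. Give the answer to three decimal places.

0.998 Fe apfu

32.15 wt% FeO ÷ 71.844 g/mol = 0.44750 mol, giving 0.44750 Fe and 0.44750 O.
68.16 wt% Cr2O3 ÷ 151.989 g/mol = 0.44845 mol, giving 0.89690 Cr and 1.34535 O.
Oxygen sums to 1.79285; scaling by 4/1.79285 = 2.23108 puts the formula on 4 O.
Fe: 0.44750 × 2.23108 = 0.998 atoms per formula unit.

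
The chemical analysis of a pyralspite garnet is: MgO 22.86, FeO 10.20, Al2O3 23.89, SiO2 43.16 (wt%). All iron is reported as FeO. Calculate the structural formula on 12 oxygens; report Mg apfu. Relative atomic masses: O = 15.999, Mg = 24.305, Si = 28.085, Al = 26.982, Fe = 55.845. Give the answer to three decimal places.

2.389 Mg apfu

MgO: 22.86/40.304 = 0.56719 mol → 0.56719 mol Mg, 0.56719 mol O.
FeO: 10.20/71.844 = 0.14197 mol → 0.14197 mol Fe, 0.14197 mol O.
Al2O3: 23.89/101.961 = 0.23431 mol → 0.46862 mol Al, 0.70293 mol O.
SiO2: 43.16/60.083 = 0.71834 mol → 0.71834 mol Si, 1.43668 mol O.
Total oxygen = 2.84877 mol. Normalization factor = 12/2.84877 = 4.21234.
Mg per 12 O = 0.56719 × 4.21234 = 2.389.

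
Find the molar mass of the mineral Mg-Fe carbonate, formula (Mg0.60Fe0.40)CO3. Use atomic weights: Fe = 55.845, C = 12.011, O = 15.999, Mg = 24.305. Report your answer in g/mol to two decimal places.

M = 0.60(24.305) + 0.40(55.845) + 1(12.011) + 3(15.999)

96.93 g/mol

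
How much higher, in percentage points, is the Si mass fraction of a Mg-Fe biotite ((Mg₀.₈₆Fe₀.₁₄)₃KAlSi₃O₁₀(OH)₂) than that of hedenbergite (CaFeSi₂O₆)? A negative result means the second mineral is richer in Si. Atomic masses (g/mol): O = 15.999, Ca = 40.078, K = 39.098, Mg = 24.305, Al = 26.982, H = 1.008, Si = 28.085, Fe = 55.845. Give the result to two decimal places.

M((Mg₀.₈₆Fe₀.₁₄)₃KAlSi₃O₁₀(OH)₂) = 430.501 g/mol, so wt% Si = 84.255/430.501 × 100 = 19.57%.
M(CaFeSi₂O₆) = 248.087 g/mol, so wt% Si = 56.170/248.087 × 100 = 22.64%.
19.57 − 22.64 = -3.07 pp.

-3.07 percentage points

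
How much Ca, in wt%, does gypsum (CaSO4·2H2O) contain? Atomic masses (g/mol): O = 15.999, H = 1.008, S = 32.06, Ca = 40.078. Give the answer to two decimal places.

23.28 wt%

Molar mass of CaSO4·2H2O: 1×40.078 + 1×32.06 + 6×15.999 + 4×1.008 = 172.164 g/mol.
Mass of Ca per formula unit: 1 × 40.078 = 40.078 g.
Weight fraction Ca = 40.078 / 172.164 = 0.2328.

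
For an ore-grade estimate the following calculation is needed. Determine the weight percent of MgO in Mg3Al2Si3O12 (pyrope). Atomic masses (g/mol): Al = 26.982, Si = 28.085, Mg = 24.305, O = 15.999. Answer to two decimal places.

Molar mass of Mg3Al2Si3O12 = 3·24.305 + 2·26.982 + 3·28.085 + 12·15.999 = 403.122 g/mol.
Each formula unit contains 3 Mg, equivalent to 3/1 = 3.0000 mol MgO.
M(MgO) = 1×24.305 + 1×15.999 = 40.304 g/mol.
Mass of MgO per formula unit = 3.0000 × 40.304 = 120.912 g.
MgO wt% = 120.912 / 403.122 × 100 = 29.99%.

29.99 wt%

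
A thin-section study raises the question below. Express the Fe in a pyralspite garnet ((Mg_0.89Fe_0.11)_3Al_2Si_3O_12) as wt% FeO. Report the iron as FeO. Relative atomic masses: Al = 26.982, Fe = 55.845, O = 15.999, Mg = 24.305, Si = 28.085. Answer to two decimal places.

5.73 wt%

Molar mass of (Mg_0.89Fe_0.11)_3Al_2Si_3O_12 = 2.67·24.305 + 0.33·55.845 + 2·26.982 + 3·28.085 + 12·15.999 = 413.530 g/mol.
Each formula unit contains 0.33 Fe, equivalent to 0.33/1 = 0.3300 mol FeO.
M(FeO) = 1×55.845 + 1×15.999 = 71.844 g/mol.
Mass of FeO per formula unit = 0.3300 × 71.844 = 23.709 g.
FeO wt% = 23.709 / 413.530 × 100 = 5.73%.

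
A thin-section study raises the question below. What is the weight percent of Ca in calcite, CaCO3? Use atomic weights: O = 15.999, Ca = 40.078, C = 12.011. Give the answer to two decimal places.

40.04 weight percent

Molar mass of CaCO3: 1*40.078 + 1*12.011 + 3*15.999 = 100.086 g/mol.
Mass of Ca per formula unit: 1 × 40.078 = 40.078 g.
Weight fraction Ca = 40.078 / 100.086 = 0.4004.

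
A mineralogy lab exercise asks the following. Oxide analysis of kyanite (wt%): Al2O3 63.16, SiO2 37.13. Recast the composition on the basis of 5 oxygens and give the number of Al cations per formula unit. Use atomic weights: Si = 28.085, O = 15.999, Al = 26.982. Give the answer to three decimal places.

2.002 Al apfu

63.16 wt% Al2O3 ÷ 101.961 g/mol = 0.61945 mol, giving 1.23890 Al and 1.85835 O.
37.13 wt% SiO2 ÷ 60.083 g/mol = 0.61798 mol, giving 0.61798 Si and 1.23596 O.
Oxygen sums to 3.09431; scaling by 5/3.09431 = 1.61587 puts the formula on 5 O.
Al: 1.23890 × 1.61587 = 2.002 atoms per formula unit.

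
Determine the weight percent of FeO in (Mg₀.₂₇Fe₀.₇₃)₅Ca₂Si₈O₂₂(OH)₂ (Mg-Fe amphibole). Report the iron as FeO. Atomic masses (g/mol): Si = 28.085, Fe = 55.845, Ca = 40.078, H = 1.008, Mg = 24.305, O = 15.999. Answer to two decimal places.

28.27 wt%

M((Mg₀.₂₇Fe₀.₇₃)₅Ca₂Si₈O₂₂(OH)₂) = 927.474 g/mol; M(FeO) = 71.844 g/mol.
Moles FeO per formula unit = 3.65 Fe ÷ 1 = 3.6500.
FeO fraction = (3.6500 × 71.844) / 927.474 = 262.231/927.474 = 0.2827.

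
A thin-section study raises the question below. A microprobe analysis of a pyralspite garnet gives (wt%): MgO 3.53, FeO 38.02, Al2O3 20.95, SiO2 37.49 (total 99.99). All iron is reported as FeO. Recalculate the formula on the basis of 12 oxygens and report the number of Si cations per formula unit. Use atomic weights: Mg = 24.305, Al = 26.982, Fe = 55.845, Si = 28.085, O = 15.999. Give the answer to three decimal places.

MgO: 3.53/40.304 = 0.08758 mol → 0.08758 mol Mg, 0.08758 mol O.
FeO: 38.02/71.844 = 0.52920 mol → 0.52920 mol Fe, 0.52920 mol O.
Al2O3: 20.95/101.961 = 0.20547 mol → 0.41094 mol Al, 0.61641 mol O.
SiO2: 37.49/60.083 = 0.62397 mol → 0.62397 mol Si, 1.24794 mol O.
Total oxygen = 2.48113 mol. Normalization factor = 12/2.48113 = 4.83651.
Si per 12 O = 0.62397 × 4.83651 = 3.018.

3.018 Si apfu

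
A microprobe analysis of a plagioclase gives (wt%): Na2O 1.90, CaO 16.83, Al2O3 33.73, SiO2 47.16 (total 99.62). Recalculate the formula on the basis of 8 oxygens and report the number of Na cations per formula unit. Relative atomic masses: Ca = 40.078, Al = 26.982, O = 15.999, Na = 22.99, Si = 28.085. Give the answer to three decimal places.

0.170 Na apfu

Na2O (M=61.979): mol = 0.03066; Na = 0.06132, O = 0.03066.
CaO (M=56.077): mol = 0.30012; Ca = 0.30012, O = 0.30012.
Al2O3 (M=101.961): mol = 0.33081; Al = 0.66162, O = 0.99243.
SiO2 (M=60.083): mol = 0.78491; Si = 0.78491, O = 1.56982.
ΣO = 2.89303; factor = 8/ΣO = 2.76527.
Na apfu = 0.06132 × 2.76527 = 0.170.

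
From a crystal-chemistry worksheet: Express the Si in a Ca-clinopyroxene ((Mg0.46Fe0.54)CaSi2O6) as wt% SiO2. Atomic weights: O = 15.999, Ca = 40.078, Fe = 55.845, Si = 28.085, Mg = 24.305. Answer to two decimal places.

Formula mass = 233.579 g/mol.
2 Si → 2.0000 mol SiO2 per formula unit; M(SiO2) = 60.083, so SiO2 mass = 120.166 g.
120.166/233.579 × 100 = 51.45 wt%.

51.45 wt%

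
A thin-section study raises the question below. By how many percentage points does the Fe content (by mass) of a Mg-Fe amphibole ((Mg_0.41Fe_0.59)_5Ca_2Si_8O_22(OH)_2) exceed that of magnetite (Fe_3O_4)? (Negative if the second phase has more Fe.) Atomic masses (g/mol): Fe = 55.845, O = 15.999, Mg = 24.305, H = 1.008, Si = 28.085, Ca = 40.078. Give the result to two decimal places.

-54.16 percentage points

First mineral: 164.743 g Fe in 905.396 g formula = 18.20 wt% Fe.
Second mineral: 167.535 g Fe in 231.531 g formula = 72.36 wt% Fe.
18.20% − 72.36% gives a difference of -54.16 percentage points.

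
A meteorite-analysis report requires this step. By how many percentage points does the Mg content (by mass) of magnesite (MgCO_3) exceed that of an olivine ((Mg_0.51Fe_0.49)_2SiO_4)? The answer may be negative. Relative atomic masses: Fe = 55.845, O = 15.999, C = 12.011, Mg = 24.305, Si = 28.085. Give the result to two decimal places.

Mg in MgCO_3: molar mass 84.313 g/mol; 1×24.305 = 24.305 g → 28.83 wt%.
Mg in (Mg_0.51Fe_0.49)_2SiO_4: molar mass 171.600 g/mol; 1.02×24.305 = 24.791 g → 14.45 wt%.
Difference = 28.83 − 14.45 = 14.38 percentage points.

14.38 percentage points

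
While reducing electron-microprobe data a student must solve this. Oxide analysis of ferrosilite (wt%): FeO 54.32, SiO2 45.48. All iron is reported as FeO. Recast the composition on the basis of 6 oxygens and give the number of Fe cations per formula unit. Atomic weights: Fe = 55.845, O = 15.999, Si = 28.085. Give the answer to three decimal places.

1.998 Fe apfu

FeO (M=71.844): mol = 0.75608; Fe = 0.75608, O = 0.75608.
SiO2 (M=60.083): mol = 0.75695; Si = 0.75695, O = 1.51390.
ΣO = 2.26998; factor = 6/ΣO = 2.64320.
Fe apfu = 0.75608 × 2.64320 = 1.998.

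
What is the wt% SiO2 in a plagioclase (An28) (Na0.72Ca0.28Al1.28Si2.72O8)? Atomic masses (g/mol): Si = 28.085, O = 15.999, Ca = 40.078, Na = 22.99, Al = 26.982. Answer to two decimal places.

61.28 wt%

Molar mass of Na0.72Ca0.28Al1.28Si2.72O8 = 0.72·22.99 + 0.28·40.078 + 1.28·26.982 + 2.72·28.085 + 8·15.999 = 266.695 g/mol.
Each formula unit contains 2.72 Si, equivalent to 2.72/1 = 2.7200 mol SiO2.
M(SiO2) = 1×28.085 + 2×15.999 = 60.083 g/mol.
Mass of SiO2 per formula unit = 2.7200 × 60.083 = 163.426 g.
SiO2 wt% = 163.426 / 266.695 × 100 = 61.28%.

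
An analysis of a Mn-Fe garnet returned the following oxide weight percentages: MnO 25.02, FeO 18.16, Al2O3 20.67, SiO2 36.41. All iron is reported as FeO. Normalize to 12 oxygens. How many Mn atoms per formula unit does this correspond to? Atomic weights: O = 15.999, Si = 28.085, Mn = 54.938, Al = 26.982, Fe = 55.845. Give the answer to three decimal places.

1.745 Mn apfu

MnO: 25.02/70.937 = 0.35271 mol → 0.35271 mol Mn, 0.35271 mol O.
FeO: 18.16/71.844 = 0.25277 mol → 0.25277 mol Fe, 0.25277 mol O.
Al2O3: 20.67/101.961 = 0.20272 mol → 0.40544 mol Al, 0.60816 mol O.
SiO2: 36.41/60.083 = 0.60600 mol → 0.60600 mol Si, 1.21200 mol O.
Total oxygen = 2.42564 mol. Normalization factor = 12/2.42564 = 4.94715.
Mn per 12 O = 0.35271 × 4.94715 = 1.745.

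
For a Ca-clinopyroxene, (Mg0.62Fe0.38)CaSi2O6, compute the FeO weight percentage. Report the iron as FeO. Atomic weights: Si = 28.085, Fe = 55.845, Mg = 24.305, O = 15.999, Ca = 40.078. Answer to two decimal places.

Formula mass = 228.532 g/mol.
0.38 Fe → 0.3800 mol FeO per formula unit; M(FeO) = 71.844, so FeO mass = 27.301 g.
27.301/228.532 × 100 = 11.95 wt%.

11.95 wt%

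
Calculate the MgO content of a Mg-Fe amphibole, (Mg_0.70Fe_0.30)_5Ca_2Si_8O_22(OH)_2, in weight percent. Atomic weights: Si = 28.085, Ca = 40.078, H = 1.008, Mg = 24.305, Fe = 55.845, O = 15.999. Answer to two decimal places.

M((Mg_0.70Fe_0.30)_5Ca_2Si_8O_22(OH)_2) = 859.663 g/mol; M(MgO) = 40.304 g/mol.
Moles MgO per formula unit = 3.50 Mg ÷ 1 = 3.5000.
MgO fraction = (3.5000 × 40.304) / 859.663 = 141.064/859.663 = 0.1641.

16.41 wt%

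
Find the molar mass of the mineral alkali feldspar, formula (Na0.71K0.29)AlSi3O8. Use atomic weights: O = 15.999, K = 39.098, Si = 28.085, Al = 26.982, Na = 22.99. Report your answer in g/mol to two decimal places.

The formula mass is the sum 0.71(22.99) + 0.29(39.098) + 1(26.982) + 3(28.085) + 8(15.999).

266.89 g/mol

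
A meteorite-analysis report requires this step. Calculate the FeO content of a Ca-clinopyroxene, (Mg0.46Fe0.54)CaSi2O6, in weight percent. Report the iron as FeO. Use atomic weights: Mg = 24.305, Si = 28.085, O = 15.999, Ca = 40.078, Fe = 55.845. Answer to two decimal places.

Formula mass = 233.579 g/mol.
0.54 Fe → 0.5400 mol FeO per formula unit; M(FeO) = 71.844, so FeO mass = 38.796 g.
38.796/233.579 × 100 = 16.61 wt%.

16.61 wt%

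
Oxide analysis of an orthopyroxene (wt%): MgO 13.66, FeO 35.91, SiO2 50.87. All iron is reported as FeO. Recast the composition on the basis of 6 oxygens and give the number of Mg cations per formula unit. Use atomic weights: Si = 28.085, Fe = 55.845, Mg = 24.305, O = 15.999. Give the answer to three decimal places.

MgO (M=40.304): mol = 0.33892; Mg = 0.33892, O = 0.33892.
FeO (M=71.844): mol = 0.49983; Fe = 0.49983, O = 0.49983.
SiO2 (M=60.083): mol = 0.84666; Si = 0.84666, O = 1.69332.
ΣO = 2.53207; factor = 6/ΣO = 2.36960.
Mg apfu = 0.33892 × 2.36960 = 0.803.

0.803 Mg apfu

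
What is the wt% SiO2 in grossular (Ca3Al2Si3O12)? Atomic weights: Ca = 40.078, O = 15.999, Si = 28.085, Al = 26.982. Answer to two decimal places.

40.02 wt%

Formula mass = 450.441 g/mol.
3 Si → 3.0000 mol SiO2 per formula unit; M(SiO2) = 60.083, so SiO2 mass = 180.249 g.
180.249/450.441 × 100 = 40.02 wt%.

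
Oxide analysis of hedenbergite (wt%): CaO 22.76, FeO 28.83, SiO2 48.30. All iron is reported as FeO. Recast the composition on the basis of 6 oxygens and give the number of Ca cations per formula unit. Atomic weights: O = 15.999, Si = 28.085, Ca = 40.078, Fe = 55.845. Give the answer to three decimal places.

CaO: 22.76/56.077 = 0.40587 mol → 0.40587 mol Ca, 0.40587 mol O.
FeO: 28.83/71.844 = 0.40129 mol → 0.40129 mol Fe, 0.40129 mol O.
SiO2: 48.30/60.083 = 0.80389 mol → 0.80389 mol Si, 1.60778 mol O.
Total oxygen = 2.41494 mol. Normalization factor = 6/2.41494 = 2.48453.
Ca per 6 O = 0.40587 × 2.48453 = 1.008.

1.008 Ca apfu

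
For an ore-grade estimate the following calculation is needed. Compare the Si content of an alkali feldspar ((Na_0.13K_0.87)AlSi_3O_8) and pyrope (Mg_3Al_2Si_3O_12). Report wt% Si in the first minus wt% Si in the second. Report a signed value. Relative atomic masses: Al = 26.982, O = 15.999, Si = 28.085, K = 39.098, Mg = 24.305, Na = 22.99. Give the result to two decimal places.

M((Na_0.13K_0.87)AlSi_3O_8) = 276.233 g/mol, so wt% Si = 84.255/276.233 × 100 = 30.50%.
M(Mg_3Al_2Si_3O_12) = 403.122 g/mol, so wt% Si = 84.255/403.122 × 100 = 20.90%.
30.50 − 20.90 = 9.60 pp.

9.60 percentage points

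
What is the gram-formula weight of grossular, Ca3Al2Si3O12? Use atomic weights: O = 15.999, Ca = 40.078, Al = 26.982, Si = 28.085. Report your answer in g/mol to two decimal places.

Ca: 3 × 40.078 = 120.2340
Al: 2 × 26.982 = 53.9640
Si: 3 × 28.085 = 84.2550
O: 12 × 15.999 = 191.9880
Summing the contributions gives the formula mass.

450.44 g/mol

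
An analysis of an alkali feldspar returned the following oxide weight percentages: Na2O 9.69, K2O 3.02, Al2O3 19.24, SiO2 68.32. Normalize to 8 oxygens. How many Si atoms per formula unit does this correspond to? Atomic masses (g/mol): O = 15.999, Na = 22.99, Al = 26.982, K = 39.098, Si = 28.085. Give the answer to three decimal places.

3.004 Si apfu

Na2O (M=61.979): mol = 0.15634; Na = 0.31268, O = 0.15634.
K2O (M=94.195): mol = 0.03206; K = 0.06412, O = 0.03206.
Al2O3 (M=101.961): mol = 0.18870; Al = 0.37740, O = 0.56610.
SiO2 (M=60.083): mol = 1.13709; Si = 1.13709, O = 2.27418.
ΣO = 3.02868; factor = 8/ΣO = 2.64141.
Si apfu = 1.13709 × 2.64141 = 3.004.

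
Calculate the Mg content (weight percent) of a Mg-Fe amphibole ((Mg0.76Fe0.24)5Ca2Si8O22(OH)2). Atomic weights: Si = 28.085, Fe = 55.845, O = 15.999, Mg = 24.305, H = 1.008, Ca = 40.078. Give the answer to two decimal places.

Formula mass = 3.80*24.305 + 1.20*55.845 + 2*40.078 + 8*28.085 + 24*15.999 + 2*1.008 = 850.201 g/mol, of which 92.359 g is Mg.
So Mg makes up 92.359/850.201 = 0.1086 of the mass, i.e. 10.86%.

10.86 weight percent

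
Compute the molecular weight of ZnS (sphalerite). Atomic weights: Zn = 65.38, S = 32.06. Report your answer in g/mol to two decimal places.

97.44 g/mol

M = 1·65.38 + 1·32.06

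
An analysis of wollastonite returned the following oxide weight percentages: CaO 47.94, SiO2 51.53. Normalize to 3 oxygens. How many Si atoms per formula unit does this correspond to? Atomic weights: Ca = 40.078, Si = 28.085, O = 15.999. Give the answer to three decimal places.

47.94 wt% CaO ÷ 56.077 g/mol = 0.85490 mol, giving 0.85490 Ca and 0.85490 O.
51.53 wt% SiO2 ÷ 60.083 g/mol = 0.85765 mol, giving 0.85765 Si and 1.71530 O.
Oxygen sums to 2.57020; scaling by 3/2.57020 = 1.16722 puts the formula on 3 O.
Si: 0.85765 × 1.16722 = 1.001 atoms per formula unit.

1.001 Si apfu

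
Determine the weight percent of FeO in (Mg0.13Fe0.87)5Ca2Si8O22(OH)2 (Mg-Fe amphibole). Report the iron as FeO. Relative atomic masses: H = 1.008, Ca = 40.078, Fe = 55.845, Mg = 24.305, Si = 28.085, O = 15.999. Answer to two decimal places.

Formula mass = 949.552 g/mol.
4.35 Fe → 4.3500 mol FeO per formula unit; M(FeO) = 71.844, so FeO mass = 312.521 g.
312.521/949.552 × 100 = 32.91 wt%.

32.91 wt%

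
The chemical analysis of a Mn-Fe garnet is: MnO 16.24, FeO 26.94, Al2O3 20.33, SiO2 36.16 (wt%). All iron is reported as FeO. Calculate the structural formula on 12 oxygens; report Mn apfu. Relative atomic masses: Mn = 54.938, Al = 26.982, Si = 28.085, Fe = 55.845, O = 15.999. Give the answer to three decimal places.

1.142 Mn apfu

MnO (M=70.937): mol = 0.22894; Mn = 0.22894, O = 0.22894.
FeO (M=71.844): mol = 0.37498; Fe = 0.37498, O = 0.37498.
Al2O3 (M=101.961): mol = 0.19939; Al = 0.39878, O = 0.59817.
SiO2 (M=60.083): mol = 0.60183; Si = 0.60183, O = 1.20366.
ΣO = 2.40575; factor = 12/ΣO = 4.98805.
Mn apfu = 0.22894 × 4.98805 = 1.142.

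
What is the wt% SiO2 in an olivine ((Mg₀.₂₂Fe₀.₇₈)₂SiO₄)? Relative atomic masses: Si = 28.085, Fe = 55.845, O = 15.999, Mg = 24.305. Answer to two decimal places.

31.64 wt%

Molar mass of (Mg₀.₂₂Fe₀.₇₈)₂SiO₄ = 0.44·24.305 + 1.56·55.845 + 1·28.085 + 4·15.999 = 189.893 g/mol.
Each formula unit contains 1 Si, equivalent to 1/1 = 1.0000 mol SiO2.
M(SiO2) = 1×28.085 + 2×15.999 = 60.083 g/mol.
Mass of SiO2 per formula unit = 1.0000 × 60.083 = 60.083 g.
SiO2 wt% = 60.083 / 189.893 × 100 = 31.64%.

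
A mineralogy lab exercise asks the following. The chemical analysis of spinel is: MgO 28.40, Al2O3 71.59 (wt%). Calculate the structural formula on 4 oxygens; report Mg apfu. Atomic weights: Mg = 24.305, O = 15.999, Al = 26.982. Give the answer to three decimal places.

1.003 Mg apfu

28.40 wt% MgO ÷ 40.304 g/mol = 0.70464 mol, giving 0.70464 Mg and 0.70464 O.
71.59 wt% Al2O3 ÷ 101.961 g/mol = 0.70213 mol, giving 1.40426 Al and 2.10639 O.
Oxygen sums to 2.81103; scaling by 4/2.81103 = 1.42297 puts the formula on 4 O.
Mg: 0.70464 × 1.42297 = 1.003 atoms per formula unit.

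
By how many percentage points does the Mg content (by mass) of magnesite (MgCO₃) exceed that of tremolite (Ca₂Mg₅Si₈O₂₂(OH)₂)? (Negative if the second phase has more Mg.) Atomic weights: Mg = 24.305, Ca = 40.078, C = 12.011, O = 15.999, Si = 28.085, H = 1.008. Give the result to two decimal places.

13.87 percentage points

M(MgCO₃) = 84.313 g/mol, so wt% Mg = 24.305/84.313 × 100 = 28.83%.
M(Ca₂Mg₅Si₈O₂₂(OH)₂) = 812.353 g/mol, so wt% Mg = 121.525/812.353 × 100 = 14.96%.
28.83 − 14.96 = 13.87 pp.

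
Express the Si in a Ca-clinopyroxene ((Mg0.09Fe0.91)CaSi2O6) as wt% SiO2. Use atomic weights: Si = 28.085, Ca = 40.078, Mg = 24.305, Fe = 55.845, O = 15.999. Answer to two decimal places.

49.00 wt%

Formula mass = 245.248 g/mol.
2 Si → 2.0000 mol SiO2 per formula unit; M(SiO2) = 60.083, so SiO2 mass = 120.166 g.
120.166/245.248 × 100 = 49.00 wt%.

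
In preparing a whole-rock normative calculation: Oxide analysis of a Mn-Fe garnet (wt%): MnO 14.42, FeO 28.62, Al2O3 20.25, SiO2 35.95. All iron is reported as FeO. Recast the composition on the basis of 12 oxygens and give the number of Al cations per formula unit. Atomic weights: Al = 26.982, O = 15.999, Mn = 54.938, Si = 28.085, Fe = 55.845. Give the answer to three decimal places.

1.991 Al apfu

MnO: 14.42/70.937 = 0.20328 mol → 0.20328 mol Mn, 0.20328 mol O.
FeO: 28.62/71.844 = 0.39836 mol → 0.39836 mol Fe, 0.39836 mol O.
Al2O3: 20.25/101.961 = 0.19861 mol → 0.39722 mol Al, 0.59583 mol O.
SiO2: 35.95/60.083 = 0.59834 mol → 0.59834 mol Si, 1.19668 mol O.
Total oxygen = 2.39415 mol. Normalization factor = 12/2.39415 = 5.01222.
Al per 12 O = 0.39722 × 5.01222 = 1.991.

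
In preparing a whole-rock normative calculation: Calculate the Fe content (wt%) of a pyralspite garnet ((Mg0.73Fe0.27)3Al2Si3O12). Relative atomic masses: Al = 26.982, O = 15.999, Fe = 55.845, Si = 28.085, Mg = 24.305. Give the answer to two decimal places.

10.55 wt%

M((Mg0.73Fe0.27)3Al2Si3O12) = 428.669 g/mol.
Fe contributes 0.81 × 55.845 = 45.234 g per mole.
45.234/428.669 = 0.1055 → 10.55%.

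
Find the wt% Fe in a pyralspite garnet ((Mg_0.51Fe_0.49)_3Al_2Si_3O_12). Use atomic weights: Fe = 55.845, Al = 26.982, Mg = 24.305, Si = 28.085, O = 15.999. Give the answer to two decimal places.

18.26 wt%

M((Mg_0.51Fe_0.49)_3Al_2Si_3O_12) = 449.486 g/mol.
Fe contributes 1.47 × 55.845 = 82.092 g per mole.
82.092/449.486 = 0.1826 → 18.26%.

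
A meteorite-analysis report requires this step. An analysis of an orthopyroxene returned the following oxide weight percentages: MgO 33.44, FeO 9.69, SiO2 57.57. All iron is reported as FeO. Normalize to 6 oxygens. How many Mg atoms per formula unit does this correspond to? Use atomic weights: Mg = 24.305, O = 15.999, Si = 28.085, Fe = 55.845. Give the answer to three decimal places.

MgO: 33.44/40.304 = 0.82969 mol → 0.82969 mol Mg, 0.82969 mol O.
FeO: 9.69/71.844 = 0.13488 mol → 0.13488 mol Fe, 0.13488 mol O.
SiO2: 57.57/60.083 = 0.95817 mol → 0.95817 mol Si, 1.91634 mol O.
Total oxygen = 2.88091 mol. Normalization factor = 6/2.88091 = 2.08268.
Mg per 6 O = 0.82969 × 2.08268 = 1.728.

1.728 Mg apfu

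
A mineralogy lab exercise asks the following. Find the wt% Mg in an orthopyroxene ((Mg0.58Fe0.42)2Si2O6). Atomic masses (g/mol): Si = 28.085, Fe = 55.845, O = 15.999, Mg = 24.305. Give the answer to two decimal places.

12.41 mass %

Molar mass of (Mg0.58Fe0.42)2Si2O6: 1.16*24.305 + 0.84*55.845 + 2*28.085 + 6*15.999 = 227.268 g/mol.
Mass of Mg per formula unit: 1.16 × 24.305 = 28.194 g.
Weight fraction Mg = 28.194 / 227.268 = 0.1241.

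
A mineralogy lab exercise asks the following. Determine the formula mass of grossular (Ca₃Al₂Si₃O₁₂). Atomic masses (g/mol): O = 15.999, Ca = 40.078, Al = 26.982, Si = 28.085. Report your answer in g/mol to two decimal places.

Ca: 3 × 40.078 = 120.2340
Al: 2 × 26.982 = 53.9640
Si: 3 × 28.085 = 84.2550
O: 12 × 15.999 = 191.9880
Summing the contributions gives the formula mass.

450.44 g/mol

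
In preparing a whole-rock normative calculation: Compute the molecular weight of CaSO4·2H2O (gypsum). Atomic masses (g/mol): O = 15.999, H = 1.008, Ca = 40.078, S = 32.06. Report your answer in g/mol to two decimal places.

172.16 g/mol

Ca: 1 × 40.078 = 40.0780
S: 1 × 32.06 = 32.0600
O: 6 × 15.999 = 95.9940
H: 4 × 1.008 = 4.0320
Summing the contributions gives the formula mass.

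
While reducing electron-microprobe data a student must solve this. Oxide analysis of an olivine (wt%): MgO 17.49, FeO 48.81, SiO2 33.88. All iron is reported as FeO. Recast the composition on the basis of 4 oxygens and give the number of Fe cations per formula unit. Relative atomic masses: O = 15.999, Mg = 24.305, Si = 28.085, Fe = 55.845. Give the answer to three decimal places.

1.213 Fe apfu

MgO: 17.49/40.304 = 0.43395 mol → 0.43395 mol Mg, 0.43395 mol O.
FeO: 48.81/71.844 = 0.67939 mol → 0.67939 mol Fe, 0.67939 mol O.
SiO2: 33.88/60.083 = 0.56389 mol → 0.56389 mol Si, 1.12778 mol O.
Total oxygen = 2.24112 mol. Normalization factor = 4/2.24112 = 1.78482.
Fe per 4 O = 0.67939 × 1.78482 = 1.213.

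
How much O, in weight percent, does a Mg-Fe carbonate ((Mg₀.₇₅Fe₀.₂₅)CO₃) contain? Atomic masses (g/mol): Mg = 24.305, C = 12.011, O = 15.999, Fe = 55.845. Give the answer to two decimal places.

Formula mass = 0.75×24.305 + 0.25×55.845 + 1×12.011 + 3×15.999 = 92.198 g/mol, of which 47.997 g is O.
So O makes up 47.997/92.198 = 0.5206 of the mass, i.e. 52.06%.

52.06 weight percent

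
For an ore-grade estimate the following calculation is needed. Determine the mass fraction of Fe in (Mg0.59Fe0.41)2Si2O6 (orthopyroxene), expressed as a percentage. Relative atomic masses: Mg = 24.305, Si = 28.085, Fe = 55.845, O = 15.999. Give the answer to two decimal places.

Formula mass = 1.18*24.305 + 0.82*55.845 + 2*28.085 + 6*15.999 = 226.637 g/mol, of which 45.793 g is Fe.
So Fe makes up 45.793/226.637 = 0.2021 of the mass, i.e. 20.21%.

20.21 wt%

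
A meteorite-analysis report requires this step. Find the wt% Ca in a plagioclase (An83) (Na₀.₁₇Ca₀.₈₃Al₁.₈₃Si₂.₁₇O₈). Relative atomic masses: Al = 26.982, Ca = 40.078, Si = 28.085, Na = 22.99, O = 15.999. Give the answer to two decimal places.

12.07 weight percent

Molar mass of Na₀.₁₇Ca₀.₈₃Al₁.₈₃Si₂.₁₇O₈: 0.17·22.99 + 0.83·40.078 + 1.83·26.982 + 2.17·28.085 + 8·15.999 = 275.487 g/mol.
Mass of Ca per formula unit: 0.83 × 40.078 = 33.265 g.
Weight fraction Ca = 33.265 / 275.487 = 0.1207.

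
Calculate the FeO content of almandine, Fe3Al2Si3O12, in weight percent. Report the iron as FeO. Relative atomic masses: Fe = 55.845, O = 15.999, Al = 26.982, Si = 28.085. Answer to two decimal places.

43.30 wt%

Formula mass = 497.742 g/mol.
3 Fe → 3.0000 mol FeO per formula unit; M(FeO) = 71.844, so FeO mass = 215.532 g.
215.532/497.742 × 100 = 43.30 wt%.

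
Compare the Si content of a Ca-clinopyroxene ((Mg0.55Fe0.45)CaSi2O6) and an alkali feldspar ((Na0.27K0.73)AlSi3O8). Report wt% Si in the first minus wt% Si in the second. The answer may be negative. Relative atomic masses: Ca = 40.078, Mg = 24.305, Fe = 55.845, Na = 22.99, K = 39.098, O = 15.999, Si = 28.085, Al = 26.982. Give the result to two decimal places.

M((Mg0.55Fe0.45)CaSi2O6) = 230.740 g/mol, so wt% Si = 56.170/230.740 × 100 = 24.34%.
M((Na0.27K0.73)AlSi3O8) = 273.978 g/mol, so wt% Si = 84.255/273.978 × 100 = 30.75%.
24.34 − 30.75 = -6.41 pp.

-6.41 percentage points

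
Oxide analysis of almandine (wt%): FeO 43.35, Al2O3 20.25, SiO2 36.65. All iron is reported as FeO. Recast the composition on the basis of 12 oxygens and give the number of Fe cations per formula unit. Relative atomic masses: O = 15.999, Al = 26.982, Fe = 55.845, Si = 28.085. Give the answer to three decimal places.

2.993 Fe apfu

FeO: 43.35/71.844 = 0.60339 mol → 0.60339 mol Fe, 0.60339 mol O.
Al2O3: 20.25/101.961 = 0.19861 mol → 0.39722 mol Al, 0.59583 mol O.
SiO2: 36.65/60.083 = 0.60999 mol → 0.60999 mol Si, 1.21998 mol O.
Total oxygen = 2.41920 mol. Normalization factor = 12/2.41920 = 4.96032.
Fe per 12 O = 0.60339 × 4.96032 = 2.993.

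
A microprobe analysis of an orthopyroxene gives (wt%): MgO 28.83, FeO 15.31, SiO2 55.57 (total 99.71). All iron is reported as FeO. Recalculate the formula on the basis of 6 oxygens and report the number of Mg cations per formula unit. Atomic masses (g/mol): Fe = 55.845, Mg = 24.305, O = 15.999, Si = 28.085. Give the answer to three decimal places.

1.545 Mg apfu

MgO: 28.83/40.304 = 0.71531 mol → 0.71531 mol Mg, 0.71531 mol O.
FeO: 15.31/71.844 = 0.21310 mol → 0.21310 mol Fe, 0.21310 mol O.
SiO2: 55.57/60.083 = 0.92489 mol → 0.92489 mol Si, 1.84978 mol O.
Total oxygen = 2.77819 mol. Normalization factor = 6/2.77819 = 2.15968.
Mg per 6 O = 0.71531 × 2.15968 = 1.545.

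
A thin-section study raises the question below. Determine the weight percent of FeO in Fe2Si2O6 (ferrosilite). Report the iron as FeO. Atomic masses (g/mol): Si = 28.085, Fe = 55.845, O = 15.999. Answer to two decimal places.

54.46 wt%

M(Fe2Si2O6) = 263.854 g/mol; M(FeO) = 71.844 g/mol.
Moles FeO per formula unit = 2 Fe ÷ 1 = 2.0000.
FeO fraction = (2.0000 × 71.844) / 263.854 = 143.688/263.854 = 0.5446.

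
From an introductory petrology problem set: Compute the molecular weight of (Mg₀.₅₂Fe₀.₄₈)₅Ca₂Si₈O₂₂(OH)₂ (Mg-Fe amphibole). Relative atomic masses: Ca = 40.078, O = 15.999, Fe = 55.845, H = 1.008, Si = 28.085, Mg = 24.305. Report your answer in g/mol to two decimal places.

888.05 g/mol

The formula mass is the sum 2.60×24.305 + 2.40×55.845 + 2×40.078 + 8×28.085 + 24×15.999 + 2×1.008.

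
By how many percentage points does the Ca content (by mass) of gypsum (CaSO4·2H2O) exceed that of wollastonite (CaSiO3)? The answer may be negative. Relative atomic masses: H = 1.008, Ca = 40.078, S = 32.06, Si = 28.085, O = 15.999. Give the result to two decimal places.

-11.22 percentage points

M(CaSO4·2H2O) = 172.164 g/mol, so wt% Ca = 40.078/172.164 × 100 = 23.28%.
M(CaSiO3) = 116.160 g/mol, so wt% Ca = 40.078/116.160 × 100 = 34.50%.
23.28 − 34.50 = -11.22 pp.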